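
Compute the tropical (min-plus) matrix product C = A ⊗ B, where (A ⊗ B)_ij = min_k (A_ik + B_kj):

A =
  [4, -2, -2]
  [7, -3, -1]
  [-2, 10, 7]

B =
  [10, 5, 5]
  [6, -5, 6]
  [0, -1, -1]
A ⊗ B =
  [-2, -7, -3]
  [-1, -8, -2]
  [7, 3, 3]

Apply the min-plus product entry-by-entry:
  C[0][0] = min over k of (A[0][0] + B[0][0] = 4 + 10 = 14, A[0][1] + B[1][0] = -2 + 6 = 4, A[0][2] + B[2][0] = -2 + 0 = -2) = -2 (attained at k = 2)
  C[0][1] = min over k of (A[0][0] + B[0][1] = 4 + 5 = 9, A[0][1] + B[1][1] = -2 + -5 = -7, A[0][2] + B[2][1] = -2 + -1 = -3) = -7 (attained at k = 1)
  C[0][2] = min over k of (A[0][0] + B[0][2] = 4 + 5 = 9, A[0][1] + B[1][2] = -2 + 6 = 4, A[0][2] + B[2][2] = -2 + -1 = -3) = -3 (attained at k = 2)
  C[1][0] = min over k of (A[1][0] + B[0][0] = 7 + 10 = 17, A[1][1] + B[1][0] = -3 + 6 = 3, A[1][2] + B[2][0] = -1 + 0 = -1) = -1 (attained at k = 2)
  C[1][1] = min over k of (A[1][0] + B[0][1] = 7 + 5 = 12, A[1][1] + B[1][1] = -3 + -5 = -8, A[1][2] + B[2][1] = -1 + -1 = -2) = -8 (attained at k = 1)
  C[1][2] = min over k of (A[1][0] + B[0][2] = 7 + 5 = 12, A[1][1] + B[1][2] = -3 + 6 = 3, A[1][2] + B[2][2] = -1 + -1 = -2) = -2 (attained at k = 2)
  C[2][0] = min over k of (A[2][0] + B[0][0] = -2 + 10 = 8, A[2][1] + B[1][0] = 10 + 6 = 16, A[2][2] + B[2][0] = 7 + 0 = 7) = 7 (attained at k = 2)
  C[2][1] = min over k of (A[2][0] + B[0][1] = -2 + 5 = 3, A[2][1] + B[1][1] = 10 + -5 = 5, A[2][2] + B[2][1] = 7 + -1 = 6) = 3 (attained at k = 0)
  C[2][2] = min over k of (A[2][0] + B[0][2] = -2 + 5 = 3, A[2][1] + B[1][2] = 10 + 6 = 16, A[2][2] + B[2][2] = 7 + -1 = 6) = 3 (attained at k = 0)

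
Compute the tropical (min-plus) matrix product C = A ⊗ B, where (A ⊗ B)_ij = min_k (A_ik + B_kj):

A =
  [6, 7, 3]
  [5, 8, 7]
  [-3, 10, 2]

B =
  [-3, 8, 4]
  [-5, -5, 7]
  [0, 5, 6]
A ⊗ B =
  [2, 2, 9]
  [2, 3, 9]
  [-6, 5, 1]

Apply the min-plus product entry-by-entry:
  C[0][0] = min over k of (A[0][0] + B[0][0] = 6 + -3 = 3, A[0][1] + B[1][0] = 7 + -5 = 2, A[0][2] + B[2][0] = 3 + 0 = 3) = 2 (attained at k = 1)
  C[0][1] = min over k of (A[0][0] + B[0][1] = 6 + 8 = 14, A[0][1] + B[1][1] = 7 + -5 = 2, A[0][2] + B[2][1] = 3 + 5 = 8) = 2 (attained at k = 1)
  C[0][2] = min over k of (A[0][0] + B[0][2] = 6 + 4 = 10, A[0][1] + B[1][2] = 7 + 7 = 14, A[0][2] + B[2][2] = 3 + 6 = 9) = 9 (attained at k = 2)
  C[1][0] = min over k of (A[1][0] + B[0][0] = 5 + -3 = 2, A[1][1] + B[1][0] = 8 + -5 = 3, A[1][2] + B[2][0] = 7 + 0 = 7) = 2 (attained at k = 0)
  C[1][1] = min over k of (A[1][0] + B[0][1] = 5 + 8 = 13, A[1][1] + B[1][1] = 8 + -5 = 3, A[1][2] + B[2][1] = 7 + 5 = 12) = 3 (attained at k = 1)
  C[1][2] = min over k of (A[1][0] + B[0][2] = 5 + 4 = 9, A[1][1] + B[1][2] = 8 + 7 = 15, A[1][2] + B[2][2] = 7 + 6 = 13) = 9 (attained at k = 0)
  C[2][0] = min over k of (A[2][0] + B[0][0] = -3 + -3 = -6, A[2][1] + B[1][0] = 10 + -5 = 5, A[2][2] + B[2][0] = 2 + 0 = 2) = -6 (attained at k = 0)
  C[2][1] = min over k of (A[2][0] + B[0][1] = -3 + 8 = 5, A[2][1] + B[1][1] = 10 + -5 = 5, A[2][2] + B[2][1] = 2 + 5 = 7) = 5 (attained at k = 0)
  C[2][2] = min over k of (A[2][0] + B[0][2] = -3 + 4 = 1, A[2][1] + B[1][2] = 10 + 7 = 17, A[2][2] + B[2][2] = 2 + 6 = 8) = 1 (attained at k = 0)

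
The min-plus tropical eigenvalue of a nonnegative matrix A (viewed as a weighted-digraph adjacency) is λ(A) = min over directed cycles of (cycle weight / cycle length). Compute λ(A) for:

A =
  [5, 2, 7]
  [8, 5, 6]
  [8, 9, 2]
λ(A) = 2

Enumerate directed cycles and compute their means (weight / length). Sample:
  cycle 0 → 0: weight = 5, length = 1, mean = 5/1 ≈ 5.000
  cycle 1 → 1: weight = 5, length = 1, mean = 5/1 ≈ 5.000
  cycle 2 → 2: weight = 2, length = 1, mean = 2/1 ≈ 2.000
  cycle 0 → 1 → 0: weight = 10, length = 2, mean = 10/2 ≈ 5.000
  cycle 0 → 2 → 0: weight = 15, length = 2, mean = 15/2 ≈ 7.500
  cycle 1 → 0 → 1: weight = 10, length = 2, mean = 10/2 ≈ 5.000
Minimum mean = 2.000, attained e.g. along the cycle 2 → 2 with weight 2 and length 1. So λ(A) = 2/1 = 2.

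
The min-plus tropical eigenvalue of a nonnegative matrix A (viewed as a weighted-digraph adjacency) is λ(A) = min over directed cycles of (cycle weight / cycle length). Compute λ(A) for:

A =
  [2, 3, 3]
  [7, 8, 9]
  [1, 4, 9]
λ(A) = 2

Enumerate directed cycles and compute their means (weight / length). Sample:
  cycle 0 → 0: weight = 2, length = 1, mean = 2/1 ≈ 2.000
  cycle 1 → 1: weight = 8, length = 1, mean = 8/1 ≈ 8.000
  cycle 2 → 2: weight = 9, length = 1, mean = 9/1 ≈ 9.000
  cycle 0 → 1 → 0: weight = 10, length = 2, mean = 10/2 ≈ 5.000
  cycle 0 → 2 → 0: weight = 4, length = 2, mean = 4/2 ≈ 2.000
  cycle 1 → 0 → 1: weight = 10, length = 2, mean = 10/2 ≈ 5.000
Minimum mean = 2.000, attained e.g. along the cycle 0 → 0 with weight 2 and length 1. So λ(A) = 2/1 = 2.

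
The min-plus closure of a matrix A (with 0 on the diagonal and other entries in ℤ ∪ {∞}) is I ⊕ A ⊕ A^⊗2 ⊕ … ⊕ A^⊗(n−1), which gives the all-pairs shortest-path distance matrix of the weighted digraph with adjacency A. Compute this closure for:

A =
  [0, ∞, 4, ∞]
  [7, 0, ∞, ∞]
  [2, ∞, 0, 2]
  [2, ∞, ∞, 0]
Closure =
  [0, ∞, 4, 6]
  [7, 0, 11, 13]
  [2, ∞, 0, 2]
  [2, ∞, 6, 0]

This is the Floyd-Warshall all-pairs shortest-path computation. For each intermediate vertex k = 0, 1, …, 3, update dist[i][j] ← min(dist[i][j], dist[i][k] + dist[k][j]). The final matrix gives, for each (i, j), the minimum total weight of any directed path from i to j (possibly empty when i = j).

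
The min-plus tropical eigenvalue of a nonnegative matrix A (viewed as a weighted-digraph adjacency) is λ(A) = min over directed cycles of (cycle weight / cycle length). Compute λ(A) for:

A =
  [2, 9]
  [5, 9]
λ(A) = 2

Enumerate directed cycles and compute their means (weight / length). Sample:
  cycle 0 → 0: weight = 2, length = 1, mean = 2/1 ≈ 2.000
  cycle 1 → 1: weight = 9, length = 1, mean = 9/1 ≈ 9.000
  cycle 0 → 1 → 0: weight = 14, length = 2, mean = 14/2 ≈ 7.000
  cycle 1 → 0 → 1: weight = 14, length = 2, mean = 14/2 ≈ 7.000
Minimum mean = 2.000, attained e.g. along the cycle 0 → 0 with weight 2 and length 1. So λ(A) = 2/1 = 2.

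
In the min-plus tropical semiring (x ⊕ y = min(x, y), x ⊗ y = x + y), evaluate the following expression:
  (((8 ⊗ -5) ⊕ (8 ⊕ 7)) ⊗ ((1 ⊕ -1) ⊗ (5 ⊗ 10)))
(((8 ⊗ -5) ⊕ (8 ⊕ 7)) ⊗ ((1 ⊕ -1) ⊗ (5 ⊗ 10))) = 17

Expand innermost to outermost. Recall ⊕ takes the minimum of its arguments and ⊗ takes their sum. Working out the expression (((8 ⊗ -5) ⊕ (8 ⊕ 7)) ⊗ ((1 ⊕ -1) ⊗ (5 ⊗ 10))) gives 17.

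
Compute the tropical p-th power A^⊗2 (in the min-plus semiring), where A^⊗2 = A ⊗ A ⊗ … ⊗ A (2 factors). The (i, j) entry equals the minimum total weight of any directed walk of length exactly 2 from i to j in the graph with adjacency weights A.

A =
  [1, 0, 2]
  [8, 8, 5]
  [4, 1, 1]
A^⊗2 =
  [2, 1, 3]
  [9, 6, 6]
  [5, 2, 2]

Each entry (A^⊗2)_ij equals the minimum over all length-2 walks i = v_0 → v_1 → … → v_2 = j of Σ_t A[v_t][v_{t+1}]. For example, for (i, j) = (0, 2) we minimise over 3 possible intermediate vertex sequences; the minimum is 3, attained along the walk 0 → 0 → 2.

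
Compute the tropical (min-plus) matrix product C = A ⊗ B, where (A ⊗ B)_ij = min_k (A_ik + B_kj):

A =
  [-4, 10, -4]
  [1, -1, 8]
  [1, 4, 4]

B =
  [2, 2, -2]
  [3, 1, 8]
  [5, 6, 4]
A ⊗ B =
  [-2, -2, -6]
  [2, 0, -1]
  [3, 3, -1]

Apply the min-plus product entry-by-entry:
  C[0][0] = min over k of (A[0][0] + B[0][0] = -4 + 2 = -2, A[0][1] + B[1][0] = 10 + 3 = 13, A[0][2] + B[2][0] = -4 + 5 = 1) = -2 (attained at k = 0)
  C[0][1] = min over k of (A[0][0] + B[0][1] = -4 + 2 = -2, A[0][1] + B[1][1] = 10 + 1 = 11, A[0][2] + B[2][1] = -4 + 6 = 2) = -2 (attained at k = 0)
  C[0][2] = min over k of (A[0][0] + B[0][2] = -4 + -2 = -6, A[0][1] + B[1][2] = 10 + 8 = 18, A[0][2] + B[2][2] = -4 + 4 = 0) = -6 (attained at k = 0)
  C[1][0] = min over k of (A[1][0] + B[0][0] = 1 + 2 = 3, A[1][1] + B[1][0] = -1 + 3 = 2, A[1][2] + B[2][0] = 8 + 5 = 13) = 2 (attained at k = 1)
  C[1][1] = min over k of (A[1][0] + B[0][1] = 1 + 2 = 3, A[1][1] + B[1][1] = -1 + 1 = 0, A[1][2] + B[2][1] = 8 + 6 = 14) = 0 (attained at k = 1)
  C[1][2] = min over k of (A[1][0] + B[0][2] = 1 + -2 = -1, A[1][1] + B[1][2] = -1 + 8 = 7, A[1][2] + B[2][2] = 8 + 4 = 12) = -1 (attained at k = 0)
  C[2][0] = min over k of (A[2][0] + B[0][0] = 1 + 2 = 3, A[2][1] + B[1][0] = 4 + 3 = 7, A[2][2] + B[2][0] = 4 + 5 = 9) = 3 (attained at k = 0)
  C[2][1] = min over k of (A[2][0] + B[0][1] = 1 + 2 = 3, A[2][1] + B[1][1] = 4 + 1 = 5, A[2][2] + B[2][1] = 4 + 6 = 10) = 3 (attained at k = 0)
  C[2][2] = min over k of (A[2][0] + B[0][2] = 1 + -2 = -1, A[2][1] + B[1][2] = 4 + 8 = 12, A[2][2] + B[2][2] = 4 + 4 = 8) = -1 (attained at k = 0)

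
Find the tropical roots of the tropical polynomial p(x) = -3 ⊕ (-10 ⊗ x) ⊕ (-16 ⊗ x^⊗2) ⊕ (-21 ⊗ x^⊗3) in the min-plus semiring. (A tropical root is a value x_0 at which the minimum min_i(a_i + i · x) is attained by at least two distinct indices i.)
Roots: {5, 6, 7}

Each tropical root is a break point of the lower envelope of the lines y = a_i + i · x (there are 4 lines, with slopes 0, 1, ..., 3). Only the lines that attain the minimum somewhere contribute to roots; other lines are dominated. Here the surviving (envelope) indices are i = 3, i = 2, i = 1, i = 0.
Intersections between consecutive envelope lines give the roots: for adjacent envelope indices i < j the intersection is x = (a_i − a_j) / (j − i). Reading off the sorted break points: {5, 6, 7}.
Verification: at each break x_0, at least two indices attain the minimum of min_i(a_i + i · x_0).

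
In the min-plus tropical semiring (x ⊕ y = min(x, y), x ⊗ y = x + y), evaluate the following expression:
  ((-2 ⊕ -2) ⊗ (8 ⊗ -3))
((-2 ⊕ -2) ⊗ (8 ⊗ -3)) = 3

Expand innermost to outermost. Recall ⊕ takes the minimum of its arguments and ⊗ takes their sum. Working out the expression ((-2 ⊕ -2) ⊗ (8 ⊗ -3)) gives 3.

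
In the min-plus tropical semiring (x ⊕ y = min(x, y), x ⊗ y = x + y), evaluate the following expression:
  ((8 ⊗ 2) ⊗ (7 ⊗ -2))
((8 ⊗ 2) ⊗ (7 ⊗ -2)) = 15

Expand innermost to outermost. Recall ⊕ takes the minimum of its arguments and ⊗ takes their sum. Working out the expression ((8 ⊗ 2) ⊗ (7 ⊗ -2)) gives 15.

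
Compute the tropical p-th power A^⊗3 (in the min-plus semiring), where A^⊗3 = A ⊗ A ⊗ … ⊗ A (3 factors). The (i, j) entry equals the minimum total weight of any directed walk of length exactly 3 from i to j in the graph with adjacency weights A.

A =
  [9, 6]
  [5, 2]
A^⊗3 =
  [13, 10]
  [9, 6]

Each entry (A^⊗3)_ij equals the minimum over all length-3 walks i = v_0 → v_1 → … → v_3 = j of Σ_t A[v_t][v_{t+1}]. For example, for (i, j) = (0, 1) we minimise over 4 possible intermediate vertex sequences; the minimum is 10, attained along the walk 0 → 1 → 1 → 1.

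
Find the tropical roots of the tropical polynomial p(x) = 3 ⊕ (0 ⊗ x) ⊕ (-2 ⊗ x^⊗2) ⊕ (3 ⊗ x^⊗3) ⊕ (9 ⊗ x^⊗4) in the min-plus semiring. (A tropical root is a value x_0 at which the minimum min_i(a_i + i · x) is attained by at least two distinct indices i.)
Roots: {-6, -5, 2, 3}

Each tropical root is a break point of the lower envelope of the lines y = a_i + i · x (there are 5 lines, with slopes 0, 1, ..., 4). Only the lines that attain the minimum somewhere contribute to roots; other lines are dominated. Here the surviving (envelope) indices are i = 4, i = 3, i = 2, i = 1, i = 0.
Intersections between consecutive envelope lines give the roots: for adjacent envelope indices i < j the intersection is x = (a_i − a_j) / (j − i). Reading off the sorted break points: {-6, -5, 2, 3}.
Verification: at each break x_0, at least two indices attain the minimum of min_i(a_i + i · x_0).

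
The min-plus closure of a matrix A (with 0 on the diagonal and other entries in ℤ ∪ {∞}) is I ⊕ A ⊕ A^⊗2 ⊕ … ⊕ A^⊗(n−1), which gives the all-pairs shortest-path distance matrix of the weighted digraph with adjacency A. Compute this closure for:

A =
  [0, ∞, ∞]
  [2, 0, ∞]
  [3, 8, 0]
Closure =
  [0, ∞, ∞]
  [2, 0, ∞]
  [3, 8, 0]

This is the Floyd-Warshall all-pairs shortest-path computation. For each intermediate vertex k = 0, 1, …, 2, update dist[i][j] ← min(dist[i][j], dist[i][k] + dist[k][j]). The final matrix gives, for each (i, j), the minimum total weight of any directed path from i to j (possibly empty when i = j).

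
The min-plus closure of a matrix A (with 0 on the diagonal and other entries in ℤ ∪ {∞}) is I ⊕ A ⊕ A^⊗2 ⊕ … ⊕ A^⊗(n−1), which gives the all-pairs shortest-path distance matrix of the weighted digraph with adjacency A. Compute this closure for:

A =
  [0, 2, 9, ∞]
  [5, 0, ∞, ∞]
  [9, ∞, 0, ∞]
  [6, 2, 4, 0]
Closure =
  [0, 2, 9, ∞]
  [5, 0, 14, ∞]
  [9, 11, 0, ∞]
  [6, 2, 4, 0]

This is the Floyd-Warshall all-pairs shortest-path computation. For each intermediate vertex k = 0, 1, …, 3, update dist[i][j] ← min(dist[i][j], dist[i][k] + dist[k][j]). The final matrix gives, for each (i, j), the minimum total weight of any directed path from i to j (possibly empty when i = j).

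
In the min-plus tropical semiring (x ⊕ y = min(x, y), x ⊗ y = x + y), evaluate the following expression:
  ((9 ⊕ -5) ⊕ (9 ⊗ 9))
((9 ⊕ -5) ⊕ (9 ⊗ 9)) = -5

Expand innermost to outermost. Recall ⊕ takes the minimum of its arguments and ⊗ takes their sum. Working out the expression ((9 ⊕ -5) ⊕ (9 ⊗ 9)) gives -5.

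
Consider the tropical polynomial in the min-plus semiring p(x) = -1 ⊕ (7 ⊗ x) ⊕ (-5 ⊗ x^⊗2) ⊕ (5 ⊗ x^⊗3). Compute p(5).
p(5) = -1

A tropical monomial a ⊗ x^⊗i evaluates to a + i · x. Evaluating each term at x = 5:
  Term 0 contributes -1 + 0 · 5 = -1
  Term 1 contributes 7 + 1 · 5 = 12
  Term 2 contributes -5 + 2 · 5 = 5
  Term 3 contributes 5 + 3 · 5 = 20
p(5) = ⊕ of these = min[-1, 12, 5, 20] = -1.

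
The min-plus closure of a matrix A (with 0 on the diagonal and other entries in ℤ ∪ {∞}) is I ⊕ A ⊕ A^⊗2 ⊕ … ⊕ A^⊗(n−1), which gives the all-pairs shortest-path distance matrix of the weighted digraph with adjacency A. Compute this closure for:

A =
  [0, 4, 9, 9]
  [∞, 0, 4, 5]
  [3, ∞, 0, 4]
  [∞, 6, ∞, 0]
Closure =
  [0, 4, 8, 9]
  [7, 0, 4, 5]
  [3, 7, 0, 4]
  [13, 6, 10, 0]

This is the Floyd-Warshall all-pairs shortest-path computation. For each intermediate vertex k = 0, 1, …, 3, update dist[i][j] ← min(dist[i][j], dist[i][k] + dist[k][j]). The final matrix gives, for each (i, j), the minimum total weight of any directed path from i to j (possibly empty when i = j).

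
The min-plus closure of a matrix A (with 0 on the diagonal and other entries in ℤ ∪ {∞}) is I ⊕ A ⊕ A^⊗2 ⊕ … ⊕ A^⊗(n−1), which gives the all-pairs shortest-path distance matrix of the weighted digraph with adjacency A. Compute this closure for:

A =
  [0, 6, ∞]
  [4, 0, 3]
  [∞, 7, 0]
Closure =
  [0, 6, 9]
  [4, 0, 3]
  [11, 7, 0]

This is the Floyd-Warshall all-pairs shortest-path computation. For each intermediate vertex k = 0, 1, …, 2, update dist[i][j] ← min(dist[i][j], dist[i][k] + dist[k][j]). The final matrix gives, for each (i, j), the minimum total weight of any directed path from i to j (possibly empty when i = j).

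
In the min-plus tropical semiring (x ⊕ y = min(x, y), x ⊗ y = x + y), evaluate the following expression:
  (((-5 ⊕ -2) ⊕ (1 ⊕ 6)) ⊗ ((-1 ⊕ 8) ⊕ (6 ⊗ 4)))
(((-5 ⊕ -2) ⊕ (1 ⊕ 6)) ⊗ ((-1 ⊕ 8) ⊕ (6 ⊗ 4))) = -6

Expand innermost to outermost. Recall ⊕ takes the minimum of its arguments and ⊗ takes their sum. Working out the expression (((-5 ⊕ -2) ⊕ (1 ⊕ 6)) ⊗ ((-1 ⊕ 8) ⊕ (6 ⊗ 4))) gives -6.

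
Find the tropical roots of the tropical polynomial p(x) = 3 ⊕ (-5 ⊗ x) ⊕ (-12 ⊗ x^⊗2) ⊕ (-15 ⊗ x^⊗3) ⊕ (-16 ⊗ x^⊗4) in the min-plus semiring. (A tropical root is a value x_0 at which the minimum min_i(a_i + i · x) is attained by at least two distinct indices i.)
Roots: {1, 3, 7, 8}

Each tropical root is a break point of the lower envelope of the lines y = a_i + i · x (there are 5 lines, with slopes 0, 1, ..., 4). Only the lines that attain the minimum somewhere contribute to roots; other lines are dominated. Here the surviving (envelope) indices are i = 4, i = 3, i = 2, i = 1, i = 0.
Intersections between consecutive envelope lines give the roots: for adjacent envelope indices i < j the intersection is x = (a_i − a_j) / (j − i). Reading off the sorted break points: {1, 3, 7, 8}.
Verification: at each break x_0, at least two indices attain the minimum of min_i(a_i + i · x_0).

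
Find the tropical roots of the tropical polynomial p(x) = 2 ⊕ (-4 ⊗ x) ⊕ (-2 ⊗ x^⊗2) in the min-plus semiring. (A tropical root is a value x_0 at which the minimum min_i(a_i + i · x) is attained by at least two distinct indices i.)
Roots: {-2, 6}

Each tropical root is a break point of the lower envelope of the lines y = a_i + i · x (there are 3 lines, with slopes 0, 1, ..., 2). Only the lines that attain the minimum somewhere contribute to roots; other lines are dominated. Here the surviving (envelope) indices are i = 2, i = 1, i = 0.
Intersections between consecutive envelope lines give the roots: for adjacent envelope indices i < j the intersection is x = (a_i − a_j) / (j − i). Reading off the sorted break points: {-2, 6}.
Verification: at each break x_0, at least two indices attain the minimum of min_i(a_i + i · x_0).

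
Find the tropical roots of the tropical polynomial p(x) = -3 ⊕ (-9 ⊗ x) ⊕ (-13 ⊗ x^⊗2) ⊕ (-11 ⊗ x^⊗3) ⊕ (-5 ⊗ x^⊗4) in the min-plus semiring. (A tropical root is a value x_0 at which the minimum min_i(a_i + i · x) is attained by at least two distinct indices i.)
Roots: {-6, -2, 4, 6}

Each tropical root is a break point of the lower envelope of the lines y = a_i + i · x (there are 5 lines, with slopes 0, 1, ..., 4). Only the lines that attain the minimum somewhere contribute to roots; other lines are dominated. Here the surviving (envelope) indices are i = 4, i = 3, i = 2, i = 1, i = 0.
Intersections between consecutive envelope lines give the roots: for adjacent envelope indices i < j the intersection is x = (a_i − a_j) / (j − i). Reading off the sorted break points: {-6, -2, 4, 6}.
Verification: at each break x_0, at least two indices attain the minimum of min_i(a_i + i · x_0).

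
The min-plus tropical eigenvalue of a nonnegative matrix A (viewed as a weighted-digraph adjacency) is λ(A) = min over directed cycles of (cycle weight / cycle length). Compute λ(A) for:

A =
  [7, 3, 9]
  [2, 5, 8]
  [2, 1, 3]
λ(A) = 5/2

Enumerate directed cycles and compute their means (weight / length). Sample:
  cycle 0 → 0: weight = 7, length = 1, mean = 7/1 ≈ 7.000
  cycle 1 → 1: weight = 5, length = 1, mean = 5/1 ≈ 5.000
  cycle 2 → 2: weight = 3, length = 1, mean = 3/1 ≈ 3.000
  cycle 0 → 1 → 0: weight = 5, length = 2, mean = 5/2 ≈ 2.500
  cycle 0 → 2 → 0: weight = 11, length = 2, mean = 11/2 ≈ 5.500
  cycle 1 → 0 → 1: weight = 5, length = 2, mean = 5/2 ≈ 2.500
Minimum mean = 2.500, attained e.g. along the cycle 0 → 1 → 0 with weight 5 and length 2. So λ(A) = 5/2 = 5/2.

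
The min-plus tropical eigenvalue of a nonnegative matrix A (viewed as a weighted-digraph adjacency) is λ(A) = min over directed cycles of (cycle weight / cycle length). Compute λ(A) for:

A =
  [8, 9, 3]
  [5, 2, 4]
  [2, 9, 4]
λ(A) = 2

Enumerate directed cycles and compute their means (weight / length). Sample:
  cycle 0 → 0: weight = 8, length = 1, mean = 8/1 ≈ 8.000
  cycle 1 → 1: weight = 2, length = 1, mean = 2/1 ≈ 2.000
  cycle 2 → 2: weight = 4, length = 1, mean = 4/1 ≈ 4.000
  cycle 0 → 1 → 0: weight = 14, length = 2, mean = 14/2 ≈ 7.000
  cycle 0 → 2 → 0: weight = 5, length = 2, mean = 5/2 ≈ 2.500
  cycle 1 → 0 → 1: weight = 14, length = 2, mean = 14/2 ≈ 7.000
Minimum mean = 2.000, attained e.g. along the cycle 1 → 1 with weight 2 and length 1. So λ(A) = 2/1 = 2.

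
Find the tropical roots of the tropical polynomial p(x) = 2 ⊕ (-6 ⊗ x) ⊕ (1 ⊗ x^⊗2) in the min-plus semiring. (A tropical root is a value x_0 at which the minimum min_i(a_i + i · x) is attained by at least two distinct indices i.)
Roots: {-7, 8}

Each tropical root is a break point of the lower envelope of the lines y = a_i + i · x (there are 3 lines, with slopes 0, 1, ..., 2). Only the lines that attain the minimum somewhere contribute to roots; other lines are dominated. Here the surviving (envelope) indices are i = 2, i = 1, i = 0.
Intersections between consecutive envelope lines give the roots: for adjacent envelope indices i < j the intersection is x = (a_i − a_j) / (j − i). Reading off the sorted break points: {-7, 8}.
Verification: at each break x_0, at least two indices attain the minimum of min_i(a_i + i · x_0).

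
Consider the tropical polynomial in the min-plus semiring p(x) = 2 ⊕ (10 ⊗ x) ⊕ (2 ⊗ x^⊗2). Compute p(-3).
p(-3) = -4

A tropical monomial a ⊗ x^⊗i evaluates to a + i · x. Evaluating each term at x = -3:
  Term 0 contributes 2 + 0 · -3 = 2
  Term 1 contributes 10 + 1 · -3 = 7
  Term 2 contributes 2 + 2 · -3 = -4
p(-3) = ⊕ of these = min[2, 7, -4] = -4.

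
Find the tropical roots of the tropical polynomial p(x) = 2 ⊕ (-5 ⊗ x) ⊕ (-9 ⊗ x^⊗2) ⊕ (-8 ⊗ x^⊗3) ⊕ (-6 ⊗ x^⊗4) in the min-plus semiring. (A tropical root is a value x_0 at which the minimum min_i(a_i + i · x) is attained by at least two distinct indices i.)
Roots: {-2, -1, 4, 7}

Each tropical root is a break point of the lower envelope of the lines y = a_i + i · x (there are 5 lines, with slopes 0, 1, ..., 4). Only the lines that attain the minimum somewhere contribute to roots; other lines are dominated. Here the surviving (envelope) indices are i = 4, i = 3, i = 2, i = 1, i = 0.
Intersections between consecutive envelope lines give the roots: for adjacent envelope indices i < j the intersection is x = (a_i − a_j) / (j − i). Reading off the sorted break points: {-2, -1, 4, 7}.
Verification: at each break x_0, at least two indices attain the minimum of min_i(a_i + i · x_0).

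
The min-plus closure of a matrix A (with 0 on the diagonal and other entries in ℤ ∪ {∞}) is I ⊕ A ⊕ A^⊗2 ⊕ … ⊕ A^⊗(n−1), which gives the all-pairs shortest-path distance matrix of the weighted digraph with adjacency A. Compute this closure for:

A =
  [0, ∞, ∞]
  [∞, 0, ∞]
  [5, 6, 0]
Closure =
  [0, ∞, ∞]
  [∞, 0, ∞]
  [5, 6, 0]

This is the Floyd-Warshall all-pairs shortest-path computation. For each intermediate vertex k = 0, 1, …, 2, update dist[i][j] ← min(dist[i][j], dist[i][k] + dist[k][j]). The final matrix gives, for each (i, j), the minimum total weight of any directed path from i to j (possibly empty when i = j).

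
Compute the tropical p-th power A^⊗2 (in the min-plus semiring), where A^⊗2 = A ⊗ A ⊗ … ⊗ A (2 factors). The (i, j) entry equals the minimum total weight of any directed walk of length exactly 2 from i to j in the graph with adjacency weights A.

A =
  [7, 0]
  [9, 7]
A^⊗2 =
  [9, 7]
  [16, 9]

Each entry (A^⊗2)_ij equals the minimum over all length-2 walks i = v_0 → v_1 → … → v_2 = j of Σ_t A[v_t][v_{t+1}]. For example, for (i, j) = (0, 1) we minimise over 2 possible intermediate vertex sequences; the minimum is 7, attained along the walk 0 → 0 → 1.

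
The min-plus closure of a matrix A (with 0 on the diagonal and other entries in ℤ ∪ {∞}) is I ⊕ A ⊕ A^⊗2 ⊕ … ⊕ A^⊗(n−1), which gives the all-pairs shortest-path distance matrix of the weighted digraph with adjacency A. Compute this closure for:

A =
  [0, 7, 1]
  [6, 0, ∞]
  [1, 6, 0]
Closure =
  [0, 7, 1]
  [6, 0, 7]
  [1, 6, 0]

This is the Floyd-Warshall all-pairs shortest-path computation. For each intermediate vertex k = 0, 1, …, 2, update dist[i][j] ← min(dist[i][j], dist[i][k] + dist[k][j]). The final matrix gives, for each (i, j), the minimum total weight of any directed path from i to j (possibly empty when i = j).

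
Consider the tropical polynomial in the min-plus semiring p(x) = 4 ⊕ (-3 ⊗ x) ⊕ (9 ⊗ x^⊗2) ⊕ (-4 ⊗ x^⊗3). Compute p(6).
p(6) = 3

A tropical monomial a ⊗ x^⊗i evaluates to a + i · x. Evaluating each term at x = 6:
  Term 0 contributes 4 + 0 · 6 = 4
  Term 1 contributes -3 + 1 · 6 = 3
  Term 2 contributes 9 + 2 · 6 = 21
  Term 3 contributes -4 + 3 · 6 = 14
p(6) = ⊕ of these = min[4, 3, 21, 14] = 3.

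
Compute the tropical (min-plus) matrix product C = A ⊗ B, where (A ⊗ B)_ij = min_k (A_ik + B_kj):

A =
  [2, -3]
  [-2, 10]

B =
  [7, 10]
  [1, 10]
A ⊗ B =
  [-2, 7]
  [5, 8]

Apply the min-plus product entry-by-entry:
  C[0][0] = min over k of (A[0][0] + B[0][0] = 2 + 7 = 9, A[0][1] + B[1][0] = -3 + 1 = -2) = -2 (attained at k = 1)
  C[0][1] = min over k of (A[0][0] + B[0][1] = 2 + 10 = 12, A[0][1] + B[1][1] = -3 + 10 = 7) = 7 (attained at k = 1)
  C[1][0] = min over k of (A[1][0] + B[0][0] = -2 + 7 = 5, A[1][1] + B[1][0] = 10 + 1 = 11) = 5 (attained at k = 0)
  C[1][1] = min over k of (A[1][0] + B[0][1] = -2 + 10 = 8, A[1][1] + B[1][1] = 10 + 10 = 20) = 8 (attained at k = 0)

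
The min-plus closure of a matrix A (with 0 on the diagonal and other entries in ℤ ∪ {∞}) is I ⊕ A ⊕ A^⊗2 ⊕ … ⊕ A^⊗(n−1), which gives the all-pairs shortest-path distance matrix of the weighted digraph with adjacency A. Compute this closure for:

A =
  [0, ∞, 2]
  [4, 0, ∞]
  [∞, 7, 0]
Closure =
  [0, 9, 2]
  [4, 0, 6]
  [11, 7, 0]

This is the Floyd-Warshall all-pairs shortest-path computation. For each intermediate vertex k = 0, 1, …, 2, update dist[i][j] ← min(dist[i][j], dist[i][k] + dist[k][j]). The final matrix gives, for each (i, j), the minimum total weight of any directed path from i to j (possibly empty when i = j).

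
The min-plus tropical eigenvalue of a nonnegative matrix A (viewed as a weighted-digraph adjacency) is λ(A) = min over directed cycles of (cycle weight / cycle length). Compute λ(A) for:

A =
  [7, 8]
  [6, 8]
λ(A) = 7

Enumerate directed cycles and compute their means (weight / length). Sample:
  cycle 0 → 0: weight = 7, length = 1, mean = 7/1 ≈ 7.000
  cycle 1 → 1: weight = 8, length = 1, mean = 8/1 ≈ 8.000
  cycle 0 → 1 → 0: weight = 14, length = 2, mean = 14/2 ≈ 7.000
  cycle 1 → 0 → 1: weight = 14, length = 2, mean = 14/2 ≈ 7.000
Minimum mean = 7.000, attained e.g. along the cycle 0 → 0 with weight 7 and length 1. So λ(A) = 7/1 = 7.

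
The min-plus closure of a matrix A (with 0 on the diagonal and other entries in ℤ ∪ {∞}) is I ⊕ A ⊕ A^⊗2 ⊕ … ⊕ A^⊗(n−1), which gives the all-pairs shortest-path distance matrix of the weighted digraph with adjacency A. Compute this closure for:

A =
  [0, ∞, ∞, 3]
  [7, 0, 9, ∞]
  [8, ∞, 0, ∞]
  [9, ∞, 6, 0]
Closure =
  [0, ∞, 9, 3]
  [7, 0, 9, 10]
  [8, ∞, 0, 11]
  [9, ∞, 6, 0]

This is the Floyd-Warshall all-pairs shortest-path computation. For each intermediate vertex k = 0, 1, …, 3, update dist[i][j] ← min(dist[i][j], dist[i][k] + dist[k][j]). The final matrix gives, for each (i, j), the minimum total weight of any directed path from i to j (possibly empty when i = j).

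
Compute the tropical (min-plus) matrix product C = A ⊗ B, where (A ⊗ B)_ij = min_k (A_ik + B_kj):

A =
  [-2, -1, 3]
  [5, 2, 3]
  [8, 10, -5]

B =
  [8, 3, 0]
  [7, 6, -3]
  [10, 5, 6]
A ⊗ B =
  [6, 1, -4]
  [9, 8, -1]
  [5, 0, 1]

Apply the min-plus product entry-by-entry:
  C[0][0] = min over k of (A[0][0] + B[0][0] = -2 + 8 = 6, A[0][1] + B[1][0] = -1 + 7 = 6, A[0][2] + B[2][0] = 3 + 10 = 13) = 6 (attained at k = 0)
  C[0][1] = min over k of (A[0][0] + B[0][1] = -2 + 3 = 1, A[0][1] + B[1][1] = -1 + 6 = 5, A[0][2] + B[2][1] = 3 + 5 = 8) = 1 (attained at k = 0)
  C[0][2] = min over k of (A[0][0] + B[0][2] = -2 + 0 = -2, A[0][1] + B[1][2] = -1 + -3 = -4, A[0][2] + B[2][2] = 3 + 6 = 9) = -4 (attained at k = 1)
  C[1][0] = min over k of (A[1][0] + B[0][0] = 5 + 8 = 13, A[1][1] + B[1][0] = 2 + 7 = 9, A[1][2] + B[2][0] = 3 + 10 = 13) = 9 (attained at k = 1)
  C[1][1] = min over k of (A[1][0] + B[0][1] = 5 + 3 = 8, A[1][1] + B[1][1] = 2 + 6 = 8, A[1][2] + B[2][1] = 3 + 5 = 8) = 8 (attained at k = 0)
  C[1][2] = min over k of (A[1][0] + B[0][2] = 5 + 0 = 5, A[1][1] + B[1][2] = 2 + -3 = -1, A[1][2] + B[2][2] = 3 + 6 = 9) = -1 (attained at k = 1)
  C[2][0] = min over k of (A[2][0] + B[0][0] = 8 + 8 = 16, A[2][1] + B[1][0] = 10 + 7 = 17, A[2][2] + B[2][0] = -5 + 10 = 5) = 5 (attained at k = 2)
  C[2][1] = min over k of (A[2][0] + B[0][1] = 8 + 3 = 11, A[2][1] + B[1][1] = 10 + 6 = 16, A[2][2] + B[2][1] = -5 + 5 = 0) = 0 (attained at k = 2)
  C[2][2] = min over k of (A[2][0] + B[0][2] = 8 + 0 = 8, A[2][1] + B[1][2] = 10 + -3 = 7, A[2][2] + B[2][2] = -5 + 6 = 1) = 1 (attained at k = 2)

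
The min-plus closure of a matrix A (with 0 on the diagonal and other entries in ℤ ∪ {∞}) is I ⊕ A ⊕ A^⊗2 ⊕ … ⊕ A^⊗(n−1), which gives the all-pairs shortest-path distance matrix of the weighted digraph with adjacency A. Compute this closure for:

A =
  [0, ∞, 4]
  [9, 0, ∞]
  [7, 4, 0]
Closure =
  [0, 8, 4]
  [9, 0, 13]
  [7, 4, 0]

This is the Floyd-Warshall all-pairs shortest-path computation. For each intermediate vertex k = 0, 1, …, 2, update dist[i][j] ← min(dist[i][j], dist[i][k] + dist[k][j]). The final matrix gives, for each (i, j), the minimum total weight of any directed path from i to j (possibly empty when i = j).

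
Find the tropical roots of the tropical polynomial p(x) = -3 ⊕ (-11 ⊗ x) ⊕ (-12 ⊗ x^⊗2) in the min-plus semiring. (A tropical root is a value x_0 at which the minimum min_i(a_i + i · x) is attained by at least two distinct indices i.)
Roots: {1, 8}

Each tropical root is a break point of the lower envelope of the lines y = a_i + i · x (there are 3 lines, with slopes 0, 1, ..., 2). Only the lines that attain the minimum somewhere contribute to roots; other lines are dominated. Here the surviving (envelope) indices are i = 2, i = 1, i = 0.
Intersections between consecutive envelope lines give the roots: for adjacent envelope indices i < j the intersection is x = (a_i − a_j) / (j − i). Reading off the sorted break points: {1, 8}.
Verification: at each break x_0, at least two indices attain the minimum of min_i(a_i + i · x_0).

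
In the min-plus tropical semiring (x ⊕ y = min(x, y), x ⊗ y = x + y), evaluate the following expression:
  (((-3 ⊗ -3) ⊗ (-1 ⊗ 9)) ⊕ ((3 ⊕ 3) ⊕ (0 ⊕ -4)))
(((-3 ⊗ -3) ⊗ (-1 ⊗ 9)) ⊕ ((3 ⊕ 3) ⊕ (0 ⊕ -4))) = -4

Expand innermost to outermost. Recall ⊕ takes the minimum of its arguments and ⊗ takes their sum. Working out the expression (((-3 ⊗ -3) ⊗ (-1 ⊗ 9)) ⊕ ((3 ⊕ 3) ⊕ (0 ⊕ -4))) gives -4.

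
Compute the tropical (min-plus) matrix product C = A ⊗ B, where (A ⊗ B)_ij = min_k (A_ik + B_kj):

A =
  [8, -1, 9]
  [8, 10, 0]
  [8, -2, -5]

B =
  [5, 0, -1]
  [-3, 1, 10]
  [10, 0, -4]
A ⊗ B =
  [-4, 0, 5]
  [7, 0, -4]
  [-5, -5, -9]

Apply the min-plus product entry-by-entry:
  C[0][0] = min over k of (A[0][0] + B[0][0] = 8 + 5 = 13, A[0][1] + B[1][0] = -1 + -3 = -4, A[0][2] + B[2][0] = 9 + 10 = 19) = -4 (attained at k = 1)
  C[0][1] = min over k of (A[0][0] + B[0][1] = 8 + 0 = 8, A[0][1] + B[1][1] = -1 + 1 = 0, A[0][2] + B[2][1] = 9 + 0 = 9) = 0 (attained at k = 1)
  C[0][2] = min over k of (A[0][0] + B[0][2] = 8 + -1 = 7, A[0][1] + B[1][2] = -1 + 10 = 9, A[0][2] + B[2][2] = 9 + -4 = 5) = 5 (attained at k = 2)
  C[1][0] = min over k of (A[1][0] + B[0][0] = 8 + 5 = 13, A[1][1] + B[1][0] = 10 + -3 = 7, A[1][2] + B[2][0] = 0 + 10 = 10) = 7 (attained at k = 1)
  C[1][1] = min over k of (A[1][0] + B[0][1] = 8 + 0 = 8, A[1][1] + B[1][1] = 10 + 1 = 11, A[1][2] + B[2][1] = 0 + 0 = 0) = 0 (attained at k = 2)
  C[1][2] = min over k of (A[1][0] + B[0][2] = 8 + -1 = 7, A[1][1] + B[1][2] = 10 + 10 = 20, A[1][2] + B[2][2] = 0 + -4 = -4) = -4 (attained at k = 2)
  C[2][0] = min over k of (A[2][0] + B[0][0] = 8 + 5 = 13, A[2][1] + B[1][0] = -2 + -3 = -5, A[2][2] + B[2][0] = -5 + 10 = 5) = -5 (attained at k = 1)
  C[2][1] = min over k of (A[2][0] + B[0][1] = 8 + 0 = 8, A[2][1] + B[1][1] = -2 + 1 = -1, A[2][2] + B[2][1] = -5 + 0 = -5) = -5 (attained at k = 2)
  C[2][2] = min over k of (A[2][0] + B[0][2] = 8 + -1 = 7, A[2][1] + B[1][2] = -2 + 10 = 8, A[2][2] + B[2][2] = -5 + -4 = -9) = -9 (attained at k = 2)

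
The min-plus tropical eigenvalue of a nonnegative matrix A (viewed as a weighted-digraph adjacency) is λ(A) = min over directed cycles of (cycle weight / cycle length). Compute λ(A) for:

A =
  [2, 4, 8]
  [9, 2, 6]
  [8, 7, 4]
λ(A) = 2

Enumerate directed cycles and compute their means (weight / length). Sample:
  cycle 0 → 0: weight = 2, length = 1, mean = 2/1 ≈ 2.000
  cycle 1 → 1: weight = 2, length = 1, mean = 2/1 ≈ 2.000
  cycle 2 → 2: weight = 4, length = 1, mean = 4/1 ≈ 4.000
  cycle 0 → 1 → 0: weight = 13, length = 2, mean = 13/2 ≈ 6.500
  cycle 0 → 2 → 0: weight = 16, length = 2, mean = 16/2 ≈ 8.000
  cycle 1 → 0 → 1: weight = 13, length = 2, mean = 13/2 ≈ 6.500
Minimum mean = 2.000, attained e.g. along the cycle 0 → 0 with weight 2 and length 1. So λ(A) = 2/1 = 2.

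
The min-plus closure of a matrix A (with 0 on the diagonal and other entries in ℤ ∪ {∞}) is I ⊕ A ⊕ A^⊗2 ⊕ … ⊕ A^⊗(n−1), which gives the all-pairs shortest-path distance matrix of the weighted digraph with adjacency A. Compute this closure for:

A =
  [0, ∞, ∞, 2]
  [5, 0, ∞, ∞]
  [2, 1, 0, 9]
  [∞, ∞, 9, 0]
Closure =
  [0, 12, 11, 2]
  [5, 0, 16, 7]
  [2, 1, 0, 4]
  [11, 10, 9, 0]

This is the Floyd-Warshall all-pairs shortest-path computation. For each intermediate vertex k = 0, 1, …, 3, update dist[i][j] ← min(dist[i][j], dist[i][k] + dist[k][j]). The final matrix gives, for each (i, j), the minimum total weight of any directed path from i to j (possibly empty when i = j).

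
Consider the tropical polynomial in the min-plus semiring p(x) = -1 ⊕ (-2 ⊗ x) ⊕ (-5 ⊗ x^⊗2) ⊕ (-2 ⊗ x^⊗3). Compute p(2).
p(2) = -1

A tropical monomial a ⊗ x^⊗i evaluates to a + i · x. Evaluating each term at x = 2:
  Term 0 contributes -1 + 0 · 2 = -1
  Term 1 contributes -2 + 1 · 2 = 0
  Term 2 contributes -5 + 2 · 2 = -1
  Term 3 contributes -2 + 3 · 2 = 4
p(2) = ⊕ of these = min[-1, 0, -1, 4] = -1.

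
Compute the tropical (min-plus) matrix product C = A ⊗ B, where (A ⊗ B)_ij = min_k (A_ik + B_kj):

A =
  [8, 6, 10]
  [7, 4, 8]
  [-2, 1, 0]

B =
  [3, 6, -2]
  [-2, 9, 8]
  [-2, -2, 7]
A ⊗ B =
  [4, 8, 6]
  [2, 6, 5]
  [-2, -2, -4]

Apply the min-plus product entry-by-entry:
  C[0][0] = min over k of (A[0][0] + B[0][0] = 8 + 3 = 11, A[0][1] + B[1][0] = 6 + -2 = 4, A[0][2] + B[2][0] = 10 + -2 = 8) = 4 (attained at k = 1)
  C[0][1] = min over k of (A[0][0] + B[0][1] = 8 + 6 = 14, A[0][1] + B[1][1] = 6 + 9 = 15, A[0][2] + B[2][1] = 10 + -2 = 8) = 8 (attained at k = 2)
  C[0][2] = min over k of (A[0][0] + B[0][2] = 8 + -2 = 6, A[0][1] + B[1][2] = 6 + 8 = 14, A[0][2] + B[2][2] = 10 + 7 = 17) = 6 (attained at k = 0)
  C[1][0] = min over k of (A[1][0] + B[0][0] = 7 + 3 = 10, A[1][1] + B[1][0] = 4 + -2 = 2, A[1][2] + B[2][0] = 8 + -2 = 6) = 2 (attained at k = 1)
  C[1][1] = min over k of (A[1][0] + B[0][1] = 7 + 6 = 13, A[1][1] + B[1][1] = 4 + 9 = 13, A[1][2] + B[2][1] = 8 + -2 = 6) = 6 (attained at k = 2)
  C[1][2] = min over k of (A[1][0] + B[0][2] = 7 + -2 = 5, A[1][1] + B[1][2] = 4 + 8 = 12, A[1][2] + B[2][2] = 8 + 7 = 15) = 5 (attained at k = 0)
  C[2][0] = min over k of (A[2][0] + B[0][0] = -2 + 3 = 1, A[2][1] + B[1][0] = 1 + -2 = -1, A[2][2] + B[2][0] = 0 + -2 = -2) = -2 (attained at k = 2)
  C[2][1] = min over k of (A[2][0] + B[0][1] = -2 + 6 = 4, A[2][1] + B[1][1] = 1 + 9 = 10, A[2][2] + B[2][1] = 0 + -2 = -2) = -2 (attained at k = 2)
  C[2][2] = min over k of (A[2][0] + B[0][2] = -2 + -2 = -4, A[2][1] + B[1][2] = 1 + 8 = 9, A[2][2] + B[2][2] = 0 + 7 = 7) = -4 (attained at k = 0)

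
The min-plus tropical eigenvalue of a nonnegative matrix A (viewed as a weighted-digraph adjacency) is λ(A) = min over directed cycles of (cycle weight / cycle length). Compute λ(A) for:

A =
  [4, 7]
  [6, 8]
λ(A) = 4

Enumerate directed cycles and compute their means (weight / length). Sample:
  cycle 0 → 0: weight = 4, length = 1, mean = 4/1 ≈ 4.000
  cycle 1 → 1: weight = 8, length = 1, mean = 8/1 ≈ 8.000
  cycle 0 → 1 → 0: weight = 13, length = 2, mean = 13/2 ≈ 6.500
  cycle 1 → 0 → 1: weight = 13, length = 2, mean = 13/2 ≈ 6.500
Minimum mean = 4.000, attained e.g. along the cycle 0 → 0 with weight 4 and length 1. So λ(A) = 4/1 = 4.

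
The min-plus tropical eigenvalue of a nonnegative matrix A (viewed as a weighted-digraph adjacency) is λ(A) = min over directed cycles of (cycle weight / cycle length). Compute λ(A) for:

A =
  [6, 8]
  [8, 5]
λ(A) = 5

Enumerate directed cycles and compute their means (weight / length). Sample:
  cycle 0 → 0: weight = 6, length = 1, mean = 6/1 ≈ 6.000
  cycle 1 → 1: weight = 5, length = 1, mean = 5/1 ≈ 5.000
  cycle 0 → 1 → 0: weight = 16, length = 2, mean = 16/2 ≈ 8.000
  cycle 1 → 0 → 1: weight = 16, length = 2, mean = 16/2 ≈ 8.000
Minimum mean = 5.000, attained e.g. along the cycle 1 → 1 with weight 5 and length 1. So λ(A) = 5/1 = 5.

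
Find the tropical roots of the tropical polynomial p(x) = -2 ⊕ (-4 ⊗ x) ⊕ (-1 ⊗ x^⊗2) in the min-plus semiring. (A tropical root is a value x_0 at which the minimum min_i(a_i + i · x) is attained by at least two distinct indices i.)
Roots: {-3, 2}

Each tropical root is a break point of the lower envelope of the lines y = a_i + i · x (there are 3 lines, with slopes 0, 1, ..., 2). Only the lines that attain the minimum somewhere contribute to roots; other lines are dominated. Here the surviving (envelope) indices are i = 2, i = 1, i = 0.
Intersections between consecutive envelope lines give the roots: for adjacent envelope indices i < j the intersection is x = (a_i − a_j) / (j − i). Reading off the sorted break points: {-3, 2}.
Verification: at each break x_0, at least two indices attain the minimum of min_i(a_i + i · x_0).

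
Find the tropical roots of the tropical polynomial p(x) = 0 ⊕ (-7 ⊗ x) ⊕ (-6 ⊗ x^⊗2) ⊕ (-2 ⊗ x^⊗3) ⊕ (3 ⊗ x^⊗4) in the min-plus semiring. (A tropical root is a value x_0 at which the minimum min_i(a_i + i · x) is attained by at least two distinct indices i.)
Roots: {-5, -4, -1, 7}

Each tropical root is a break point of the lower envelope of the lines y = a_i + i · x (there are 5 lines, with slopes 0, 1, ..., 4). Only the lines that attain the minimum somewhere contribute to roots; other lines are dominated. Here the surviving (envelope) indices are i = 4, i = 3, i = 2, i = 1, i = 0.
Intersections between consecutive envelope lines give the roots: for adjacent envelope indices i < j the intersection is x = (a_i − a_j) / (j − i). Reading off the sorted break points: {-5, -4, -1, 7}.
Verification: at each break x_0, at least two indices attain the minimum of min_i(a_i + i · x_0).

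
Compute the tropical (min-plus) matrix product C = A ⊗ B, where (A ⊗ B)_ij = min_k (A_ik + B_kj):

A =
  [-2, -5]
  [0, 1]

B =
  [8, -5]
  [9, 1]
A ⊗ B =
  [4, -7]
  [8, -5]

Apply the min-plus product entry-by-entry:
  C[0][0] = min over k of (A[0][0] + B[0][0] = -2 + 8 = 6, A[0][1] + B[1][0] = -5 + 9 = 4) = 4 (attained at k = 1)
  C[0][1] = min over k of (A[0][0] + B[0][1] = -2 + -5 = -7, A[0][1] + B[1][1] = -5 + 1 = -4) = -7 (attained at k = 0)
  C[1][0] = min over k of (A[1][0] + B[0][0] = 0 + 8 = 8, A[1][1] + B[1][0] = 1 + 9 = 10) = 8 (attained at k = 0)
  C[1][1] = min over k of (A[1][0] + B[0][1] = 0 + -5 = -5, A[1][1] + B[1][1] = 1 + 1 = 2) = -5 (attained at k = 0)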